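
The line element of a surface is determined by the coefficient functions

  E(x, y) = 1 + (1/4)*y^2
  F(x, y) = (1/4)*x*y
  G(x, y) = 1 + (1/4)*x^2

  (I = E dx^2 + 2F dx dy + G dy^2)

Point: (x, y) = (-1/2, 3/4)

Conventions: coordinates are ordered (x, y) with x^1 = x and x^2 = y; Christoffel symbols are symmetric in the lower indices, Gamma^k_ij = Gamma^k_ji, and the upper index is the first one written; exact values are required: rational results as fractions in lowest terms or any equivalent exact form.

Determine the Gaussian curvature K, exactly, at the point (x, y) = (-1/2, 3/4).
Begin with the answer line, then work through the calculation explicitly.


Answer: K = -1024/5929

E = 73/64, F = -3/32, G = 17/16, EG - F^2 = 77/64 at the point
E_x = 0, E_y = 3/8, F_x = 3/16, F_y = -1/8, G_x = -1/4, G_y = 0
E_yy = 1/2, F_xy = 1/4, G_xx = 1/2
By Brioschi, K is (det M1 - det M2) divided by (EG - F^2) squared.
M1 = [[-E_yy/2 + F_xy - G_xx/2, E_x/2, F_x - E_y/2], [F_y - G_x/2, E, F], [G_y/2, F, G]] = [[-1/4, 0, 0], [0, 73/64, -3/32], [0, -3/32, 17/16]]; det M1 = -77/256
M2 = [[0, E_y/2, G_x/2], [E_y/2, E, F], [G_x/2, F, G]] = [[0, 3/16, -1/8], [3/16, 73/64, -3/32], [-1/8, -3/32, 17/16]]; det M2 = -13/256
det M1 - det M2 = -1/4; K = -1/4 / (77/64)^2 = -1024/5929


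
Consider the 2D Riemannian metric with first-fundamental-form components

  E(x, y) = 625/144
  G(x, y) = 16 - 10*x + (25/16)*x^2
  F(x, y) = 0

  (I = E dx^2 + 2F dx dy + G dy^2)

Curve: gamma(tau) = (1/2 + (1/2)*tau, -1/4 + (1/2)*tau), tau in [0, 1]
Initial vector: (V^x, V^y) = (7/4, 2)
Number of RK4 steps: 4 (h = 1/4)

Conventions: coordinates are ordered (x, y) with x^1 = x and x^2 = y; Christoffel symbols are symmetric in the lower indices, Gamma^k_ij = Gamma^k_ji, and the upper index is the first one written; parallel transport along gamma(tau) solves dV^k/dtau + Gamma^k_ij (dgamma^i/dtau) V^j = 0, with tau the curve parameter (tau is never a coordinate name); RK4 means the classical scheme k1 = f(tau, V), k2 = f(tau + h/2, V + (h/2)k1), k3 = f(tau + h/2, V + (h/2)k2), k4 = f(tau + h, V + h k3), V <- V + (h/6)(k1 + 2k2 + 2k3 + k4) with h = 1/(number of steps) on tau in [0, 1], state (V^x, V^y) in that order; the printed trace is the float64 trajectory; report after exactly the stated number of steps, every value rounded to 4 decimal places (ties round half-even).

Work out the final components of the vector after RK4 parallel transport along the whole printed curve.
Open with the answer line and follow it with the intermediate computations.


Answer: V^x = 0.7144, V^y = 2.7367

gamma'(tau) = (1/2, 1/2); f(tau, V)^k = -Gamma^k_ij(gamma(tau)) gamma'^i(tau) V^j; h = 1/4; intermediate values shown to 6 dp
curve data and Christoffel symbols at the stage parameters:
  tau = 0.000000: gamma = (0.500000, -0.250000), gamma' = (0.500000, 0.500000); Gamma_xxx = 0.000000, Gamma_xxy = 0.000000, Gamma_xyy = 0.972000, Gamma_yxx = 0.000000, Gamma_yxy = -0.370370, Gamma_yyy = 0.000000
  tau = 0.125000: gamma = (0.562500, -0.187500), gamma' = (0.500000, 0.500000); Gamma_xxx = 0.000000, Gamma_xxy = 0.000000, Gamma_xyy = 0.949500, Gamma_yxx = 0.000000, Gamma_yxy = -0.379147, Gamma_yyy = 0.000000
  tau = 0.250000: gamma = (0.625000, -0.125000), gamma' = (0.500000, 0.500000); Gamma_xxx = 0.000000, Gamma_xxy = 0.000000, Gamma_xyy = 0.927000, Gamma_yxx = 0.000000, Gamma_yxy = -0.388350, Gamma_yyy = 0.000000
  tau = 0.375000: gamma = (0.687500, -0.062500), gamma' = (0.500000, 0.500000); Gamma_xxx = 0.000000, Gamma_xxy = 0.000000, Gamma_xyy = 0.904500, Gamma_yxx = 0.000000, Gamma_yxy = -0.398010, Gamma_yyy = 0.000000
  tau = 0.500000: gamma = (0.750000, 0.000000), gamma' = (0.500000, 0.500000); Gamma_xxx = 0.000000, Gamma_xxy = 0.000000, Gamma_xyy = 0.882000, Gamma_yxx = 0.000000, Gamma_yxy = -0.408163, Gamma_yyy = 0.000000
  tau = 0.625000: gamma = (0.812500, 0.062500), gamma' = (0.500000, 0.500000); Gamma_xxx = 0.000000, Gamma_xxy = 0.000000, Gamma_xyy = 0.859500, Gamma_yxx = 0.000000, Gamma_yxy = -0.418848, Gamma_yyy = 0.000000
  tau = 0.750000: gamma = (0.875000, 0.125000), gamma' = (0.500000, 0.500000); Gamma_xxx = 0.000000, Gamma_xxy = 0.000000, Gamma_xyy = 0.837000, Gamma_yxx = 0.000000, Gamma_yxy = -0.430108, Gamma_yyy = 0.000000
  tau = 0.875000: gamma = (0.937500, 0.187500), gamma' = (0.500000, 0.500000); Gamma_xxx = 0.000000, Gamma_xxy = 0.000000, Gamma_xyy = 0.814500, Gamma_yxx = 0.000000, Gamma_yxy = -0.441989, Gamma_yyy = 0.000000
  tau = 1.000000: gamma = (1.000000, 0.250000), gamma' = (0.500000, 0.500000); Gamma_xxx = 0.000000, Gamma_xxy = 0.000000, Gamma_xyy = 0.792000, Gamma_yxx = 0.000000, Gamma_yxy = -0.454545, Gamma_yyy = 0.000000
step 0: V^x = 1.7500, V^y = 2.0000
step 1: k1 = (-0.972000, 0.694444), k2 = (-0.990711, 0.704323), k3 = (-0.991297, 0.704114), k4 = (-1.008589, 0.714214); V <- V + (h/6)(k1 + 2k2 + 2k3 + k4): V^x = 1.5023, V^y = 2.1761
step 2: k1 = (-1.008606, 0.714247), k2 = (-1.024502, 0.724692), k3 = (-1.025093, 0.724556), k4 = (-1.039527, 0.735355); V <- V + (h/6)(k1 + 2k2 + 2k3 + k4): V^x = 1.2462, V^y = 2.3572
step 3: k1 = (-1.039540, 0.735389), k2 = (-1.052526, 0.746678), k3 = (-1.053132, 0.746633), k4 = (-1.064619, 0.758447); V <- V + (h/6)(k1 + 2k2 + 2k3 + k4): V^x = 0.9830, V^y = 2.5439
step 4: k1 = (-1.064631, 0.758483), k2 = (-1.074623, 0.770978), k3 = (-1.075259, 0.771047), k4 = (-1.083726, 0.784294); V <- V + (h/6)(k1 + 2k2 + 2k3 + k4): V^x = 0.7144, V^y = 2.7367


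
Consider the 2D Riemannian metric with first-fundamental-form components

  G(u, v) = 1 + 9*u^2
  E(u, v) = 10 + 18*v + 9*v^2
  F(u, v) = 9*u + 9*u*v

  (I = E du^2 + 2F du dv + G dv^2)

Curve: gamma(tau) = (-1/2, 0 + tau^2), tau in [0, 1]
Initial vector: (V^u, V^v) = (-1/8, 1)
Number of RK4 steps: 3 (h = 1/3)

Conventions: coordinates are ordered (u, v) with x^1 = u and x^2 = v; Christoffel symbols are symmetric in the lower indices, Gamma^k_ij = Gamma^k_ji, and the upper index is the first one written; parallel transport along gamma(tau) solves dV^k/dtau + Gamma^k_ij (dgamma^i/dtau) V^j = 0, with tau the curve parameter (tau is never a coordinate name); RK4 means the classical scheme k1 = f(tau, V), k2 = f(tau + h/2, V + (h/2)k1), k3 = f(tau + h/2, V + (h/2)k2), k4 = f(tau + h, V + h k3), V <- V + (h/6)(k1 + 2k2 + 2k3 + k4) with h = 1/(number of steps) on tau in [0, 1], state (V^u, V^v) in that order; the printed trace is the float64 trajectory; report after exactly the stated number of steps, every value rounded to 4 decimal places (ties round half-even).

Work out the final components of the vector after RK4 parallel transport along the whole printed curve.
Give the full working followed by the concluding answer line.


gamma'(tau) = (0, 2*tau); f(tau, V)^k = -Gamma^k_ij(gamma(tau)) gamma'^i(tau) V^j; h = 1/3; intermediate values shown to 6 dp
curve data and Christoffel symbols at the stage parameters:
  tau = 0.000000: gamma = (-0.500000, 0.000000), gamma' = (0.000000, 0.000000); Gamma_uuu = 0.000000, Gamma_uuv = 0.734694, Gamma_uvv = 0.000000, Gamma_vuu = 0.000000, Gamma_vuv = -0.367347, Gamma_vvv = 0.000000
  tau = 0.166667: gamma = (-0.500000, 0.027778), gamma' = (0.000000, 0.333333); Gamma_uuu = 0.000000, Gamma_uuv = 0.725095, Gamma_uvv = 0.000000, Gamma_vuu = 0.000000, Gamma_vuv = -0.352749, Gamma_vvv = 0.000000
  tau = 0.333333: gamma = (-0.500000, 0.111111), gamma' = (0.000000, 0.666667); Gamma_uuu = 0.000000, Gamma_uuv = 0.696325, Gamma_uvv = 0.000000, Gamma_vuu = 0.000000, Gamma_vuv = -0.313346, Gamma_vvv = 0.000000
  tau = 0.500000: gamma = (-0.500000, 0.250000), gamma' = (0.000000, 1.000000); Gamma_uuu = 0.000000, Gamma_uuv = 0.649819, Gamma_uvv = 0.000000, Gamma_vuu = 0.000000, Gamma_vuv = -0.259928, Gamma_vvv = 0.000000
  tau = 0.666667: gamma = (-0.500000, 0.444444), gamma' = (0.000000, 1.333333); Gamma_uuu = 0.000000, Gamma_uuv = 0.590164, Gamma_uvv = 0.000000, Gamma_vuu = 0.000000, Gamma_vuv = -0.204288, Gamma_vvv = 0.000000
  tau = 0.833333: gamma = (-0.500000, 0.694444), gamma' = (0.000000, 1.666667); Gamma_uuu = 0.000000, Gamma_uuv = 0.524230, Gamma_uvv = 0.000000, Gamma_vuu = 0.000000, Gamma_vuv = -0.154691, Gamma_vvv = 0.000000
  tau = 1.000000: gamma = (-0.500000, 1.000000), gamma' = (0.000000, 2.000000); Gamma_uuu = 0.000000, Gamma_uuv = 0.458599, Gamma_uvv = 0.000000, Gamma_vuu = 0.000000, Gamma_vuv = -0.114650, Gamma_vvv = 0.000000
step 0: V^u = -0.1250, V^v = 1.0000
step 1: k1 = (0.000000, 0.000000), k2 = (0.030212, -0.014698), k3 = (0.028995, -0.014106), k4 = (0.053540, -0.024093); V <- V + (h/6)(k1 + 2k2 + 2k3 + k4): V^u = -0.1154, V^v = 0.9955
step 2: k1 = (0.053592, -0.024117), k2 = (0.069215, -0.027686), k3 = (0.067523, -0.027009), k4 = (0.073132, -0.025315); V <- V + (h/6)(k1 + 2k2 + 2k3 + k4): V^u = -0.0932, V^v = 0.9866
step 3: k1 = (0.073348, -0.025390), k2 = (0.070761, -0.020880), k3 = (0.071138, -0.020992), k4 = (0.063746, -0.015936); V <- V + (h/6)(k1 + 2k2 + 2k3 + k4): V^u = -0.0698, V^v = 0.9797

Answer: V^u = -0.0698, V^v = 0.9797


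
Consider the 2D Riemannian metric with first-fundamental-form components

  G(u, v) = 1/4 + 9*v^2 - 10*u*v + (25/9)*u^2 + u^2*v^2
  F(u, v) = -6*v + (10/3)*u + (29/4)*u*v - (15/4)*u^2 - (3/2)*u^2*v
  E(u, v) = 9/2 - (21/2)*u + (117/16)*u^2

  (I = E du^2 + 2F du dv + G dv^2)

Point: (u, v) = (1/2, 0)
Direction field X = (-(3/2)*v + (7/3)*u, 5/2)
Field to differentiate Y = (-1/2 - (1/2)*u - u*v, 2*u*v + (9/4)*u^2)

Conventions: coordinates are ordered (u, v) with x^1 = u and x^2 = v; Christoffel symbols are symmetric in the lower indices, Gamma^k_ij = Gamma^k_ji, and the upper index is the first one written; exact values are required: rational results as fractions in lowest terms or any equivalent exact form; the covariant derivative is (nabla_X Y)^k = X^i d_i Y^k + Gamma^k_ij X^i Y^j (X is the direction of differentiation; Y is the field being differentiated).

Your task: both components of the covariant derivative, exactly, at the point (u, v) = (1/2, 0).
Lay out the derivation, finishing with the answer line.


E = 69/64, F = 35/48, G = 17/18 at the point
E_u = -51/16, E_v = 0, F_u = -5/12, F_v = -11/4, G_u = 25/9, G_v = -5
EG - F^2 = 1121/2304;  g^inv = (2304/1121) * [[17/18, -35/48], [-35/48, 69/64]]
first-kind symbols [ij,l] = (1/2)(d_i g_jl + d_j g_il - d_l g_ij): [uu,u] = E_u/2 = -51/32, [uu,v] = F_u - E_v/2 = -5/12, [uv,u] = E_v/2 = 0, [uv,v] = G_u/2 = 25/18, [vv,u] = F_v - G_u/2 = -149/36, [vv,v] = G_v/2 = -5/2
Gamma^u_ij = (G*[ij,u] - F*[ij,v])/(EG - F^2), Gamma^v_ij = (E*[ij,v] - F*[ij,u])/(EG - F^2)
Gamma_uuu = -2768/1121, Gamma_uuv = -7000/3363, Gamma_uvv = -43256/10089, Gamma_vuu = 3285/2242, Gamma_vuv = 3450/1121, Gamma_vvv = 2230/3363
X = (7/6, 5/2), Y = (-3/4, 9/16) at the point

Answer: (nabla_X Y)^u = -21289/6726, (nabla_X Y)^v = 18377/17936


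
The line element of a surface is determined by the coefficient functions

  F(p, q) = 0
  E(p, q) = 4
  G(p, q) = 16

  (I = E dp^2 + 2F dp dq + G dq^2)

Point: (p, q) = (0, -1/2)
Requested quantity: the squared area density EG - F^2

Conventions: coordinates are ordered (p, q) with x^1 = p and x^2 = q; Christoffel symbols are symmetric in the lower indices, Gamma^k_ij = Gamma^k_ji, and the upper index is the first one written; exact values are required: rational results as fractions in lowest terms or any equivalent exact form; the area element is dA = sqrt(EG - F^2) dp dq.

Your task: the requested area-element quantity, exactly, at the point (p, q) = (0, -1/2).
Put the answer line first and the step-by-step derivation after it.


Answer: EG - F^2 = 64

E = 4, F = 0, G = 16; EG - F^2 = 64


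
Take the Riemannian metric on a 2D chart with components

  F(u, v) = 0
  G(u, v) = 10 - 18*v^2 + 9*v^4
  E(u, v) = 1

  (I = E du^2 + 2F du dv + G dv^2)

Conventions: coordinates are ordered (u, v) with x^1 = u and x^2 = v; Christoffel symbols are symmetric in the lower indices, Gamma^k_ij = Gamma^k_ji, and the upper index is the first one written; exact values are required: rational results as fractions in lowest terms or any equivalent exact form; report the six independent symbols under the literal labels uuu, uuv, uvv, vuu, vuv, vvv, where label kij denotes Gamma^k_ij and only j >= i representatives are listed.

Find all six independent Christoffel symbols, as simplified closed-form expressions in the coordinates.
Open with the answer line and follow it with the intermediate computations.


Answer: Gamma_uuu = 0, Gamma_uuv = 0, Gamma_uvv = 0, Gamma_vuu = 0, Gamma_vuv = 0, Gamma_vvv = (18*v^3 - 18*v)/(9*v^4 - 18*v^2 + 10)

E = 1; F = 0; G = 10 - 18*v^2 + 9*v^4
Gamma^k_ij = (1/2) g^{kl} (d_i g_jl + d_j g_il - d_l g_ij), with g^inv = (1/(EG-F^2)) [[G, -F], [-F, E]]
first partials: E_u = 0, E_v = 0, F_u = 0, F_v = 0, G_u = 0, G_v = -36*v + 36*v^3
D = EG - F^2 = 10 - 18*v^2 + 9*v^4
expanded: Gamma^u_uu = (G E_u - 2F F_u + F E_v)/(2D), Gamma^u_uv = (G E_v - F G_u)/(2D), Gamma^u_vv = (2G F_v - G G_u - F G_v)/(2D), Gamma^v_uu = (2E F_u - E E_v - F E_u)/(2D), Gamma^v_uv = (E G_u - F E_v)/(2D), Gamma^v_vv = (E G_v - 2F F_v + F G_u)/(2D); substitute and cancel common factors


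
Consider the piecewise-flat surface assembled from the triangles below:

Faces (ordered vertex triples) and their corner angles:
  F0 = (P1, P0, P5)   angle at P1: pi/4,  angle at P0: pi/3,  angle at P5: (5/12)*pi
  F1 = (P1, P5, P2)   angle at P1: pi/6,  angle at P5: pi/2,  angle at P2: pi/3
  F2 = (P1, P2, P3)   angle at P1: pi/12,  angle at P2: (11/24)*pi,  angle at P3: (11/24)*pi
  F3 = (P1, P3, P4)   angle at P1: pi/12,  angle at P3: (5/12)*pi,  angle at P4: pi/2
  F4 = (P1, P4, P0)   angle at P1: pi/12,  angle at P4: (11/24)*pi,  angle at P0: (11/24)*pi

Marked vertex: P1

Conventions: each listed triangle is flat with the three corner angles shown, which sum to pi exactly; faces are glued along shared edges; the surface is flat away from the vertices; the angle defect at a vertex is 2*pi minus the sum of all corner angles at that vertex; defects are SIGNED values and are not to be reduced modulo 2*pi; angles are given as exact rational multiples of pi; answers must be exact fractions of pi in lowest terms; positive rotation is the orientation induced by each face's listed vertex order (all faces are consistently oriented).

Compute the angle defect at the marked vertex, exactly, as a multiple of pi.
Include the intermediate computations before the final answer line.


Sum of corner angles at P1: (2/3)*pi
defect = 2*pi - (2/3)*pi

Answer: defect(P1) = (4/3)*pi


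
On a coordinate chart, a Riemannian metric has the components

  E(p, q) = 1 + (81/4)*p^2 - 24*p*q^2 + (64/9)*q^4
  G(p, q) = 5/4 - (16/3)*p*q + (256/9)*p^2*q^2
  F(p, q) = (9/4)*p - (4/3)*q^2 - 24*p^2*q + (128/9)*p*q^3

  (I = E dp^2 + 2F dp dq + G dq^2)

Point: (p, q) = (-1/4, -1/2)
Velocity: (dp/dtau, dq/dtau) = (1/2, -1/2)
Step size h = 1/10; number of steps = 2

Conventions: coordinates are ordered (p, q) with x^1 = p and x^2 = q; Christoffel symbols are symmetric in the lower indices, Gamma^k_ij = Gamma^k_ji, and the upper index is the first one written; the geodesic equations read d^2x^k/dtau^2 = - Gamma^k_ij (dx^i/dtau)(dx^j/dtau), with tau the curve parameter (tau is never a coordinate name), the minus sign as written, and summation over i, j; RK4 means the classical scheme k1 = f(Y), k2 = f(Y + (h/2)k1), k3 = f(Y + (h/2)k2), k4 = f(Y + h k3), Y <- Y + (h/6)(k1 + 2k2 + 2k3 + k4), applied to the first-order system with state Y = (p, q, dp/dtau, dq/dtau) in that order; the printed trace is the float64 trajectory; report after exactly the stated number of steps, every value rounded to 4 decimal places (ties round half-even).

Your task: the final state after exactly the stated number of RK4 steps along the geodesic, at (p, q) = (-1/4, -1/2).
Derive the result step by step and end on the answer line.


f(Y) = (dp/dtau, dq/dtau, -Gamma^p_ij Y'^i Y'^j, -Gamma^q_ij Y'^i Y'^j) with the Gammas evaluated at the stage position; h = 0.100000; intermediate values shown to 6 dp
step 0: p = -0.2500, q = -0.5000, dp/dtau = 0.5000, dq/dtau = -0.5000
step 1:
  k1: at (p, q) = (-0.250000, -0.500000), (dp/dtau, dq/dtau) = (0.500000, -0.500000); Gamma_ppp = -1.902499, Gamma_ppq = -1.127407, Gamma_pqq = -0.563703, Gamma_qpp = -0.176977, Gamma_qpq = -0.104875, Gamma_qqq = -0.052438; k1 = (0.500000, -0.500000, 0.052847, 0.004916)
  k2: at (p, q) = (-0.225000, -0.525000), (dp/dtau, dq/dtau) = (0.502642, -0.499754); Gamma_ppp = -1.931814, Gamma_ppq = -1.202017, Gamma_pqq = -0.515150, Gamma_qpp = -0.143711, Gamma_qpq = -0.089420, Gamma_qqq = -0.038323; k2 = (0.502642, -0.499754, 0.012845, 0.000956)
  k3: at (p, q) = (-0.224868, -0.524988), (dp/dtau, dq/dtau) = (0.500642, -0.499952); Gamma_ppp = -1.932209, Gamma_ppq = -1.202235, Gamma_pqq = -0.514953, Gamma_qpp = -0.143367, Gamma_qpq = -0.089204, Gamma_qqq = -0.038209; k3 = (0.500642, -0.499952, 0.011175, 0.000829)
  k4: at (p, q) = (-0.199936, -0.549995), (dp/dtau, dq/dtau) = (0.501118, -0.499917); Gamma_ppp = -1.959258, Gamma_ppq = -1.277135, Gamma_pqq = -0.464268, Gamma_qpp = -0.099289, Gamma_qpq = -0.064721, Gamma_qqq = -0.023528; k4 = (0.501118, -0.499917, -0.031854, -0.001614)
  Y <- Y + (h/6)(k1 + 2k2 + 2k3 + k4): p = -0.1999, q = -0.5500, dp/dtau = 0.5012, dq/dtau = -0.4999
step 2:
  k1: at (p, q) = (-0.199872, -0.549989), (dp/dtau, dq/dtau) = (0.501151, -0.499885); Gamma_ppp = -1.959446, Gamma_ppq = -1.277243, Gamma_pqq = -0.464164, Gamma_qpp = -0.099093, Gamma_qpq = -0.064593, Gamma_qqq = -0.023474; k1 = (0.501151, -0.499885, -0.031838, -0.001610)
  k2: at (p, q) = (-0.174814, -0.574983), (dp/dtau, dq/dtau) = (0.499559, -0.499966); Gamma_ppp = -1.983707, Gamma_ppq = -1.351820, Gamma_pqq = -0.410999, Gamma_qpp = -0.042904, Gamma_qpq = -0.029237, Gamma_qqq = -0.008889; k2 = (0.499559, -0.499966, -0.077480, -0.001676)
  k3: at (p, q) = (-0.174894, -0.574987), (dp/dtau, dq/dtau) = (0.497277, -0.499969); Gamma_ppp = -1.983490, Gamma_ppq = -1.351682, Gamma_pqq = -0.411141, Gamma_qpp = -0.043184, Gamma_qpq = -0.029428, Gamma_qqq = -0.008951; k3 = (0.497277, -0.499969, -0.078860, -0.001717)
  k4: at (p, q) = (-0.150144, -0.599986), (dp/dtau, dq/dtau) = (0.493265, -0.500057); Gamma_ppp = -2.002463, Gamma_ppq = -1.423940, Gamma_pqq = -0.356336, Gamma_qpp = 0.023935, Gamma_qpq = 0.017020, Gamma_qqq = 0.004259; k4 = (0.493265, -0.500057, -0.126136, 0.001508)
  Y <- Y + (h/6)(k1 + 2k2 + 2k3 + k4): p = -0.1501, q = -0.6000, dp/dtau = 0.4933, dq/dtau = -0.5000

Answer: p = -0.1501, q = -0.6000, dp/dtau = 0.4933, dq/dtau = -0.5000


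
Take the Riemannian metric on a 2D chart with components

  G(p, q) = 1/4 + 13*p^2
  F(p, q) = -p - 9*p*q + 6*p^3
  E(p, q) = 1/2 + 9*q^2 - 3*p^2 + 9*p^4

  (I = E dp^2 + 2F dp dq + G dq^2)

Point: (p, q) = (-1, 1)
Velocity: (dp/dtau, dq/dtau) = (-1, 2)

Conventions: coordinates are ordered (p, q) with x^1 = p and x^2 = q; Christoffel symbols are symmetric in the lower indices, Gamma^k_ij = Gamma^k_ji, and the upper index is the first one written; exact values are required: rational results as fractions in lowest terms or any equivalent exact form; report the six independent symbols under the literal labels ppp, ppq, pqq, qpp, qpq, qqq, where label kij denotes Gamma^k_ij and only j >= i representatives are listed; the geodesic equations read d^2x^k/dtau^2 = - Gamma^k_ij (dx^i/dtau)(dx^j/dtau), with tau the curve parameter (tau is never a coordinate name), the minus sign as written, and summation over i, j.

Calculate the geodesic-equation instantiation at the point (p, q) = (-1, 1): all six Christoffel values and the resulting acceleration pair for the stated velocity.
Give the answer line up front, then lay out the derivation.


Answer: Gamma_ppp = -1558/1515, Gamma_ppq = 274/303, Gamma_pqq = 2332/1515, Gamma_qpp = 356/1515, Gamma_qpq = -380/303, Gamma_qqq = -704/1515; accelerations (d^2p/dtau^2, d^2q/dtau^2) = (-458/303, -1028/303)

E = 31/2, F = 4, G = 53/4 at the point
E_p = -30, E_q = 18, F_p = 8, F_q = 9, G_p = -26, G_q = 0
EG - F^2 = 1515/8;  g^inv = (8/1515) * [[53/4, -4], [-4, 31/2]]
first-kind symbols [ij,l] = (1/2)(d_i g_jl + d_j g_il - d_l g_ij): [pp,p] = E_p/2 = -15, [pp,q] = F_p - E_q/2 = -1, [pq,p] = E_q/2 = 9, [pq,q] = G_p/2 = -13, [qq,p] = F_q - G_p/2 = 22, [qq,q] = G_q/2 = 0
Gamma^p_ij = (G*[ij,p] - F*[ij,q])/(EG - F^2), Gamma^q_ij = (E*[ij,q] - F*[ij,p])/(EG - F^2)
Gamma_ppp = -1558/1515, Gamma_ppq = 274/303, Gamma_pqq = 2332/1515, Gamma_qpp = 356/1515, Gamma_qpq = -380/303, Gamma_qqq = -704/1515
d^2p/dtau^2 = -(Gamma_ppp*(-1)^2 + 2*Gamma_ppq*(-1)*(2) + Gamma_pqq*(2)^2) = -458/303
d^2q/dtau^2 = -(Gamma_qpp*(-1)^2 + 2*Gamma_qpq*(-1)*(2) + Gamma_qqq*(2)^2) = -1028/303


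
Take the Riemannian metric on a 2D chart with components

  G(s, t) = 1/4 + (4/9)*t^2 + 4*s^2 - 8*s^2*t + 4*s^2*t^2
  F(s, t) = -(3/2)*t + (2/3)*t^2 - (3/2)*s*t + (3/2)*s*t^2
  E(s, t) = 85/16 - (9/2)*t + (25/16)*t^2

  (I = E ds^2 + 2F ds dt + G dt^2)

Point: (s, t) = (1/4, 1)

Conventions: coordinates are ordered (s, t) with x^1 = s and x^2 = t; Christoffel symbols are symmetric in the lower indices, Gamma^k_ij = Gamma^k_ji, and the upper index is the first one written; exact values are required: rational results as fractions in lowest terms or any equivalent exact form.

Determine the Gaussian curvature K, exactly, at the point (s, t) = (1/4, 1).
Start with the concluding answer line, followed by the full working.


Answer: K = -4347/6875

E = 19/8, F = -5/6, G = 25/36, EG - F^2 = 275/288 at the point
E_s = 0, E_t = -11/8, F_s = 0, F_t = 5/24, G_s = 0, G_t = 8/9
E_tt = 25/8, F_st = 3/2, G_ss = 0
Apply the Brioschi formula K = (det M1 - det M2)/(EG - F^2)^2 over the derivative matrices of E, F, G.
M1 = [[-E_tt/2 + F_st - G_ss/2, E_s/2, F_s - E_t/2], [F_t - G_s/2, E, F], [G_t/2, F, G]] = [[-1/16, 0, 11/16], [5/24, 19/8, -5/6], [4/9, -5/6, 25/36]]; det M1 = -4169/4608
M2 = [[0, E_t/2, G_s/2], [E_t/2, E, F], [G_s/2, F, G]] = [[0, -11/16, 0], [-11/16, 19/8, -5/6], [0, -5/6, 25/36]]; det M2 = -3025/9216
det M1 - det M2 = -1771/3072; K = -1771/3072 / (275/288)^2 = -4347/6875


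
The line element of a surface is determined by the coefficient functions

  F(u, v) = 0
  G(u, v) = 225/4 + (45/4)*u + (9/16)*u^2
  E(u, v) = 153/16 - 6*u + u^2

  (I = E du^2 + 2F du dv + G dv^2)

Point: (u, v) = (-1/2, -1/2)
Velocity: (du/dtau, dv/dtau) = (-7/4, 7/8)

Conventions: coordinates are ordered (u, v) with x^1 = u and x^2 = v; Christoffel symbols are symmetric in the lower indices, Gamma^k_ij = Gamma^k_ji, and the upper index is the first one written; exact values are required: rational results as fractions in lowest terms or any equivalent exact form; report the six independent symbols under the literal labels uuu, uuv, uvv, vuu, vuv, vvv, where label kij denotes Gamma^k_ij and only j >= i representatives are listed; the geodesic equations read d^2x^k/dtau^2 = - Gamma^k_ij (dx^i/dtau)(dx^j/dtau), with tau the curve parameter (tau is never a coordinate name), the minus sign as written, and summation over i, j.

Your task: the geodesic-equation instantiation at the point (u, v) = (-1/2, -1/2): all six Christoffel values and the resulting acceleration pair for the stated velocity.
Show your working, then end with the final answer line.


E = 205/16, F = 0, G = 3249/64 at the point
E_u = -7, E_v = 0, F_u = 0, F_v = 0, G_u = 171/16, G_v = 0
EG - F^2 = 666045/1024;  g^inv = (1024/666045) * [[3249/64, 0], [0, 205/16]]
first-kind symbols [ij,l] = (1/2)(d_i g_jl + d_j g_il - d_l g_ij): [uu,u] = E_u/2 = -7/2, [uu,v] = F_u - E_v/2 = 0, [uv,u] = E_v/2 = 0, [uv,v] = G_u/2 = 171/32, [vv,u] = F_v - G_u/2 = -171/32, [vv,v] = G_v/2 = 0
Gamma^u_ij = (G*[ij,u] - F*[ij,v])/(EG - F^2), Gamma^v_ij = (E*[ij,v] - F*[ij,u])/(EG - F^2)
Gamma_uuu = -56/205, Gamma_uuv = 0, Gamma_uvv = -171/410, Gamma_vuu = 0, Gamma_vuv = 2/19, Gamma_vvv = 0
d^2u/dtau^2 = -(Gamma_uuu*(-7/4)^2 + 2*Gamma_uuv*(-7/4)*(7/8) + Gamma_uvv*(7/8)^2) = 30331/26240
d^2v/dtau^2 = -(Gamma_vuu*(-7/4)^2 + 2*Gamma_vuv*(-7/4)*(7/8) + Gamma_vvv*(7/8)^2) = 49/152

Answer: Gamma_uuu = -56/205, Gamma_uuv = 0, Gamma_uvv = -171/410, Gamma_vuu = 0, Gamma_vuv = 2/19, Gamma_vvv = 0; accelerations (d^2u/dtau^2, d^2v/dtau^2) = (30331/26240, 49/152)


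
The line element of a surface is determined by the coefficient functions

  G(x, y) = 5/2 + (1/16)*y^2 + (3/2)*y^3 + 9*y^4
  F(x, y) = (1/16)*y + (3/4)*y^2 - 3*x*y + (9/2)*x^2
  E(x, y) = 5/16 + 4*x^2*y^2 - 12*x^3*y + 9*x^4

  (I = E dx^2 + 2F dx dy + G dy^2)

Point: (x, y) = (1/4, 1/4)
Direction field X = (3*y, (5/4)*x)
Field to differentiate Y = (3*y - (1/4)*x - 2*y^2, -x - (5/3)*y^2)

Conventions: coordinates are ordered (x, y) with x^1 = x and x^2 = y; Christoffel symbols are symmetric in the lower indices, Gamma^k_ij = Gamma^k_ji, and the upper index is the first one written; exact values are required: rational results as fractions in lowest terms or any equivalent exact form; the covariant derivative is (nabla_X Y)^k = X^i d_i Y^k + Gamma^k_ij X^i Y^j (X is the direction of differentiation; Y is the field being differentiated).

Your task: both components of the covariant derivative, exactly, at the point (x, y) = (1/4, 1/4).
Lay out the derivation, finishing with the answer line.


E = 81/256, F = 5/32, G = 41/16 at the point
E_x = 1/8, E_y = -1/16, F_x = 3/2, F_y = -5/16, G_x = 0, G_y = 7/8
EG - F^2 = 3221/4096;  g^inv = (4096/3221) * [[41/16, -5/32], [-5/32, 81/256]]
first-kind symbols [ij,l] = (1/2)(d_i g_jl + d_j g_il - d_l g_ij): [xx,x] = E_x/2 = 1/16, [xx,y] = F_x - E_y/2 = 49/32, [xy,x] = E_y/2 = -1/32, [xy,y] = G_x/2 = 0, [yy,x] = F_y - G_x/2 = -5/16, [yy,y] = G_y/2 = 7/16
Gamma^x_ij = (G*[ij,x] - F*[ij,y])/(EG - F^2), Gamma^y_ij = (E*[ij,y] - F*[ij,x])/(EG - F^2)
Gamma_xxx = -324/3221, Gamma_xxy = -328/3221, Gamma_xyy = -3560/3221, Gamma_yxx = 3889/6442, Gamma_yxy = 20/3221, Gamma_yyy = 767/3221
X = (3/4, 5/16), Y = (9/16, -17/48) at the point

Answer: (nabla_X Y)^x = 81407/154608, (nabla_X Y)^y = -645351/824576


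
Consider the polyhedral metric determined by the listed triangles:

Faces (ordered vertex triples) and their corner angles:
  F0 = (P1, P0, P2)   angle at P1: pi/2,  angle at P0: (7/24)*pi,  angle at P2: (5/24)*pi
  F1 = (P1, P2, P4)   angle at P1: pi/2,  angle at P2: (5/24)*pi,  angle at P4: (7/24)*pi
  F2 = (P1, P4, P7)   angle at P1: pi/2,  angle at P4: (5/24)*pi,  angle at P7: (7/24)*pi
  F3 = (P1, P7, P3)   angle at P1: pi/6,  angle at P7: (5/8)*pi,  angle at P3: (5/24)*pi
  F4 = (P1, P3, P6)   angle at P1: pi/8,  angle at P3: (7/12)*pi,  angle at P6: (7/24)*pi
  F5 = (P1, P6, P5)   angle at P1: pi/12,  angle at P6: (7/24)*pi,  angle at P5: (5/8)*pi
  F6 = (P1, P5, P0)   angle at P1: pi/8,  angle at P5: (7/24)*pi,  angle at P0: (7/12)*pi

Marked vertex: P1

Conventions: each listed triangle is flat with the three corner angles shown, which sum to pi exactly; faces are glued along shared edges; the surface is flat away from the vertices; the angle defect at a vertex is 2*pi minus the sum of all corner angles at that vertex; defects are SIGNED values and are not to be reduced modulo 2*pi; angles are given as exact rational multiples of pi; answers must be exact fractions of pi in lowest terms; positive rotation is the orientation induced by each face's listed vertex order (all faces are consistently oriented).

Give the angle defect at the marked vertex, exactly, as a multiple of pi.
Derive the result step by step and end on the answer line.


Sum of corner angles at P1: 2*pi
defect = 2*pi - 2*pi

Answer: defect(P1) = 0


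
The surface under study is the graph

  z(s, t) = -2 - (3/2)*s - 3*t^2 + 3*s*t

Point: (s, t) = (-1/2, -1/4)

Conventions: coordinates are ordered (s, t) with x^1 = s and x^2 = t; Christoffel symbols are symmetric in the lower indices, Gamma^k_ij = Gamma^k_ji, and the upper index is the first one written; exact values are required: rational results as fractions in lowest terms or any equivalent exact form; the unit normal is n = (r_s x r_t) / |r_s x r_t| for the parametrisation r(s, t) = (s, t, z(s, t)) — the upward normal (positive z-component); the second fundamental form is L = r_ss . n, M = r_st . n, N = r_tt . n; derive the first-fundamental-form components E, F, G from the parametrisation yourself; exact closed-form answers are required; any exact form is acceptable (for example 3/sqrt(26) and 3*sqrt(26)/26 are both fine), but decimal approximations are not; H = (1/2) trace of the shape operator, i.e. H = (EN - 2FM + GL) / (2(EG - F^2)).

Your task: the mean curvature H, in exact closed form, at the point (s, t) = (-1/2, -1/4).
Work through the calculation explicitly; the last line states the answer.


z_s = -9/4, z_t = 0, z_ss = 0, z_st = 3, z_tt = -6
E = 97/16, F = 0, G = 1; answer radicand W^2 = 97/16
unnormalised second-form numerators: l = 0, m = 3, n = -6; L = l/sqrt(97/16), and similarly M = m/sqrt(W^2), N = n/sqrt(W^2)
H = (E*n - 2*F*m + G*l) / (2*(EG - F^2)*sqrt(W^2)); E*n - 2*F*m + G*l = -291/8, EG - F^2 = 97/16, so H = (-3)/sqrt(97/16)

Answer: H = -12*sqrt(97)/97


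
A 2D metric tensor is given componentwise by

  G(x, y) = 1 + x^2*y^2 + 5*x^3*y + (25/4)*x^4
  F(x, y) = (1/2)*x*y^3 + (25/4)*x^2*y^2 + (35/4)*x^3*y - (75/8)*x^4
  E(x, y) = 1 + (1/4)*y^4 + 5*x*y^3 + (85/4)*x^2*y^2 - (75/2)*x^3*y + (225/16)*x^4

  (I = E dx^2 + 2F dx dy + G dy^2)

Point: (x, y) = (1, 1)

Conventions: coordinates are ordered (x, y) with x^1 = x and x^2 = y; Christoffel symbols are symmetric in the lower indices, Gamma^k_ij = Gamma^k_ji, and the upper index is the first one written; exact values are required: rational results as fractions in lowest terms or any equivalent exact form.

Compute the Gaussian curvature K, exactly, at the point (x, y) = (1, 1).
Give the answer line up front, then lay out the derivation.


Answer: K = -9856/68121

E = 65/16, F = 49/8, G = 53/4, EG - F^2 = 261/16 at the point
E_x = -35/4, E_y = 21, F_x = 7/4, F_y = 91/4, G_x = 42, G_y = 7
E_yy = 151/2, F_xy = 211/4, G_xx = 107
The intrinsic route: Brioschi's K = (det M1 - det M2)/(EG - F^2)^2.
M1 = [[-E_yy/2 + F_xy - G_xx/2, E_x/2, F_x - E_y/2], [F_y - G_x/2, E, F], [G_y/2, F, G]] = [[-77/2, -35/8, -35/4], [7/4, 65/16, 49/8], [7/2, 49/8, 53/4]]; det M1 = -2359/4
M2 = [[0, E_y/2, G_x/2], [E_y/2, E, F], [G_x/2, F, G]] = [[0, 21/2, 21], [21/2, 65/16, 49/8], [21, 49/8, 53/4]]; det M2 = -2205/4
det M1 - det M2 = -77/2; K = -77/2 / (261/16)^2 = -9856/68121


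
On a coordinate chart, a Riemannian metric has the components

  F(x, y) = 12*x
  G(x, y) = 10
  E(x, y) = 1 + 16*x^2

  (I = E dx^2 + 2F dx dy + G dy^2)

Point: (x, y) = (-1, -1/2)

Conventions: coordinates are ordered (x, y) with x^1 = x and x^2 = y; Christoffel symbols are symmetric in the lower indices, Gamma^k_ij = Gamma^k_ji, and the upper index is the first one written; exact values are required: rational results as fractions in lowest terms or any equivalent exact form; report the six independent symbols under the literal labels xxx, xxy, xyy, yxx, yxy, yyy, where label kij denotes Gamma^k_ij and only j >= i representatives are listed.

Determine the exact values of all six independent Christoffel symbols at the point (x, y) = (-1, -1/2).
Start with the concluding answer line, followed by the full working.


Answer: Gamma_xxx = -8/13, Gamma_xxy = 0, Gamma_xyy = 0, Gamma_yxx = 6/13, Gamma_yxy = 0, Gamma_yyy = 0

E = 17, F = -12, G = 10 at the point
E_x = -32, E_y = 0, F_x = 12, F_y = 0, G_x = 0, G_y = 0
EG - F^2 = 26;  g^inv = (1/26) * [[10, 12], [12, 17]]
first-kind symbols [ij,l] = (1/2)(d_i g_jl + d_j g_il - d_l g_ij): [xx,x] = E_x/2 = -16, [xx,y] = F_x - E_y/2 = 12, [xy,x] = E_y/2 = 0, [xy,y] = G_x/2 = 0, [yy,x] = F_y - G_x/2 = 0, [yy,y] = G_y/2 = 0
Gamma^x_ij = (G*[ij,x] - F*[ij,y])/(EG - F^2), Gamma^y_ij = (E*[ij,y] - F*[ij,x])/(EG - F^2)


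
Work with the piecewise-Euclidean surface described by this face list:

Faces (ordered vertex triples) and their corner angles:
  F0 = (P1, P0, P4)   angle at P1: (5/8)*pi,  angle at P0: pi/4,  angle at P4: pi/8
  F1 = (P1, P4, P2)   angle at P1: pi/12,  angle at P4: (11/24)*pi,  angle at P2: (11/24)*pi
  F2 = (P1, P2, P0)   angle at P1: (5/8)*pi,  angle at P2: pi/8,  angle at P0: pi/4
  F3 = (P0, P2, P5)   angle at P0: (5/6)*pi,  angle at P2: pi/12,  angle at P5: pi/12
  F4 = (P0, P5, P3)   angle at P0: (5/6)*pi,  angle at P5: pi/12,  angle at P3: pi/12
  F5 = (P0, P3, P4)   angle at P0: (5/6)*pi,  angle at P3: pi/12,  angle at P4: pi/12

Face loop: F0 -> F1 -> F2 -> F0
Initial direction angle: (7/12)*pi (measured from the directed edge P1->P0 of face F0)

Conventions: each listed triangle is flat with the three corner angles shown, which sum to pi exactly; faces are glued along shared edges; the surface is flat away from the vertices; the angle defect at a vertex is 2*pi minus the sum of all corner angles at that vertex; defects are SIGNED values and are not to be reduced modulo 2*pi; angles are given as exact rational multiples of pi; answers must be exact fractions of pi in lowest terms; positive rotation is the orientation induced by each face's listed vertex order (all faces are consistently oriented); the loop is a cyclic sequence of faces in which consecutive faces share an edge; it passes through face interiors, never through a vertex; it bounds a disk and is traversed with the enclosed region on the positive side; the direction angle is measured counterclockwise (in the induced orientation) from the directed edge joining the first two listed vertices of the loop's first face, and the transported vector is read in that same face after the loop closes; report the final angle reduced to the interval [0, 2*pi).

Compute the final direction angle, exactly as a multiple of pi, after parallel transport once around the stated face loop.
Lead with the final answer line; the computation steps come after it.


Answer: final direction angle = (5/4)*pi

enclosed vertex P1: corner angles sum to (4/3)*pi, defect = 2*pi - (4/3)*pi = (2/3)*pi
holonomy = initial angle + sum of enclosed defects (mod 2*pi), positive in the induced orientation
final angle = (7/12)*pi + (2/3)*pi = (5/4)*pi (mod 2*pi)


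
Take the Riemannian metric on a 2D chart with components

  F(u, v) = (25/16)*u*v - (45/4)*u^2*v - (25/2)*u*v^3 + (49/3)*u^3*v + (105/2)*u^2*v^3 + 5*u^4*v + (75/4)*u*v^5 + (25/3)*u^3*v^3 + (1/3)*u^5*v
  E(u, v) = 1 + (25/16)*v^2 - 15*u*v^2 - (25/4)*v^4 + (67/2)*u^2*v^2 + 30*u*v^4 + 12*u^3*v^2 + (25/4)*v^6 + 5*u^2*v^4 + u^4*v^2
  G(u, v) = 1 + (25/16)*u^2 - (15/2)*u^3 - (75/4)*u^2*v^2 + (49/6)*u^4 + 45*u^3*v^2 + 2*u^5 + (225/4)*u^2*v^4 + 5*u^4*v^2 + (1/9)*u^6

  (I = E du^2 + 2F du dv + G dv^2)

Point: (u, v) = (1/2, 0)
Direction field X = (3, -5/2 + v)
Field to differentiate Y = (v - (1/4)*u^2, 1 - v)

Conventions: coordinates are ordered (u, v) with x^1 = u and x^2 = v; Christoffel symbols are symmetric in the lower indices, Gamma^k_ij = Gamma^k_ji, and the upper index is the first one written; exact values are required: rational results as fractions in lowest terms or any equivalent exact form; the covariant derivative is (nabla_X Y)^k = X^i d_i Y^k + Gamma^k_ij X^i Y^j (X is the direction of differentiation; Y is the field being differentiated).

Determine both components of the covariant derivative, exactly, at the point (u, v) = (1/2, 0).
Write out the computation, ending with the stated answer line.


E = 1, F = 0, G = 37/36 at the point
E_u = 0, E_v = 0, F_u = 0, F_v = 1/3, G_u = 2/3, G_v = 0
EG - F^2 = 37/36;  g^inv = (36/37) * [[37/36, 0], [0, 1]]
first-kind symbols [ij,l] = (1/2)(d_i g_jl + d_j g_il - d_l g_ij): [uu,u] = E_u/2 = 0, [uu,v] = F_u - E_v/2 = 0, [uv,u] = E_v/2 = 0, [uv,v] = G_u/2 = 1/3, [vv,u] = F_v - G_u/2 = 0, [vv,v] = G_v/2 = 0
Gamma^u_ij = (G*[ij,u] - F*[ij,v])/(EG - F^2), Gamma^v_ij = (E*[ij,v] - F*[ij,u])/(EG - F^2)
Gamma_uuu = 0, Gamma_uuv = 0, Gamma_uvv = 0, Gamma_vuu = 0, Gamma_vuv = 12/37, Gamma_vvv = 0
X = (3, -5/2), Y = (-1/16, 1) at the point

Answer: (nabla_X Y)^u = -13/4, (nabla_X Y)^v = 1043/296


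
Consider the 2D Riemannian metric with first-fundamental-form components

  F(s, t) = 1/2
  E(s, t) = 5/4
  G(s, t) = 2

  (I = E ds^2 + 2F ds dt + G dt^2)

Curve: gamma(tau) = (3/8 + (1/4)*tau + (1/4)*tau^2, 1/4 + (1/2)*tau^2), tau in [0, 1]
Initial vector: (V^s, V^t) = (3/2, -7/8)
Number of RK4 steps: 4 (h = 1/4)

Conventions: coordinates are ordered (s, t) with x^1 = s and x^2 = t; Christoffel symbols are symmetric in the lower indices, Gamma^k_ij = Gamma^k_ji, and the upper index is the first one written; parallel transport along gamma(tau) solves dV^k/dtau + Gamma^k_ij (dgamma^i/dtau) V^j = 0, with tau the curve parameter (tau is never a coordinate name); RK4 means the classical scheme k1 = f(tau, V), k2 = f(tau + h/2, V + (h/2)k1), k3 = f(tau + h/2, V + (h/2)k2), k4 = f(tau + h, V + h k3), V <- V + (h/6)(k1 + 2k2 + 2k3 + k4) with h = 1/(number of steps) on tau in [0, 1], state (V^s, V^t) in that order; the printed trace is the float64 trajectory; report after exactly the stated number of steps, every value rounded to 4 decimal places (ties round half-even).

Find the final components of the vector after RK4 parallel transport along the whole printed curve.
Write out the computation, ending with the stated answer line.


gamma'(tau) = (1/4 + (1/2)*tau, tau); f(tau, V)^k = -Gamma^k_ij(gamma(tau)) gamma'^i(tau) V^j; h = 1/4; intermediate values shown to 6 dp
curve data and Christoffel symbols at the stage parameters:
  tau = 0.000000: gamma = (0.375000, 0.250000), gamma' = (0.250000, 0.000000); Gamma_sss = 0.000000, Gamma_sst = 0.000000, Gamma_stt = 0.000000, Gamma_tss = 0.000000, Gamma_tst = 0.000000, Gamma_ttt = 0.000000
  tau = 0.125000: gamma = (0.410156, 0.257812), gamma' = (0.312500, 0.125000); Gamma_sss = 0.000000, Gamma_sst = 0.000000, Gamma_stt = 0.000000, Gamma_tss = 0.000000, Gamma_tst = 0.000000, Gamma_ttt = 0.000000
  tau = 0.250000: gamma = (0.453125, 0.281250), gamma' = (0.375000, 0.250000); Gamma_sss = 0.000000, Gamma_sst = 0.000000, Gamma_stt = 0.000000, Gamma_tss = 0.000000, Gamma_tst = 0.000000, Gamma_ttt = 0.000000
  tau = 0.375000: gamma = (0.503906, 0.320312), gamma' = (0.437500, 0.375000); Gamma_sss = 0.000000, Gamma_sst = 0.000000, Gamma_stt = 0.000000, Gamma_tss = 0.000000, Gamma_tst = 0.000000, Gamma_ttt = 0.000000
  tau = 0.500000: gamma = (0.562500, 0.375000), gamma' = (0.500000, 0.500000); Gamma_sss = 0.000000, Gamma_sst = 0.000000, Gamma_stt = 0.000000, Gamma_tss = 0.000000, Gamma_tst = 0.000000, Gamma_ttt = 0.000000
  tau = 0.625000: gamma = (0.628906, 0.445312), gamma' = (0.562500, 0.625000); Gamma_sss = 0.000000, Gamma_sst = 0.000000, Gamma_stt = 0.000000, Gamma_tss = 0.000000, Gamma_tst = 0.000000, Gamma_ttt = 0.000000
  tau = 0.750000: gamma = (0.703125, 0.531250), gamma' = (0.625000, 0.750000); Gamma_sss = 0.000000, Gamma_sst = 0.000000, Gamma_stt = 0.000000, Gamma_tss = 0.000000, Gamma_tst = 0.000000, Gamma_ttt = 0.000000
  tau = 0.875000: gamma = (0.785156, 0.632812), gamma' = (0.687500, 0.875000); Gamma_sss = 0.000000, Gamma_sst = 0.000000, Gamma_stt = 0.000000, Gamma_tss = 0.000000, Gamma_tst = 0.000000, Gamma_ttt = 0.000000
  tau = 1.000000: gamma = (0.875000, 0.750000), gamma' = (0.750000, 1.000000); Gamma_sss = 0.000000, Gamma_sst = 0.000000, Gamma_stt = 0.000000, Gamma_tss = 0.000000, Gamma_tst = 0.000000, Gamma_ttt = 0.000000
step 0: V^s = 1.5000, V^t = -0.8750
step 1: k1 = (0.000000, 0.000000), k2 = (0.000000, 0.000000), k3 = (0.000000, 0.000000), k4 = (0.000000, 0.000000); V <- V + (h/6)(k1 + 2k2 + 2k3 + k4): V^s = 1.5000, V^t = -0.8750
step 2: k1 = (0.000000, 0.000000), k2 = (0.000000, 0.000000), k3 = (0.000000, 0.000000), k4 = (0.000000, 0.000000); V <- V + (h/6)(k1 + 2k2 + 2k3 + k4): V^s = 1.5000, V^t = -0.8750
step 3: k1 = (0.000000, 0.000000), k2 = (0.000000, 0.000000), k3 = (0.000000, 0.000000), k4 = (0.000000, 0.000000); V <- V + (h/6)(k1 + 2k2 + 2k3 + k4): V^s = 1.5000, V^t = -0.8750
step 4: k1 = (0.000000, 0.000000), k2 = (0.000000, 0.000000), k3 = (0.000000, 0.000000), k4 = (0.000000, 0.000000); V <- V + (h/6)(k1 + 2k2 + 2k3 + k4): V^s = 1.5000, V^t = -0.8750

Answer: V^s = 1.5000, V^t = -0.8750


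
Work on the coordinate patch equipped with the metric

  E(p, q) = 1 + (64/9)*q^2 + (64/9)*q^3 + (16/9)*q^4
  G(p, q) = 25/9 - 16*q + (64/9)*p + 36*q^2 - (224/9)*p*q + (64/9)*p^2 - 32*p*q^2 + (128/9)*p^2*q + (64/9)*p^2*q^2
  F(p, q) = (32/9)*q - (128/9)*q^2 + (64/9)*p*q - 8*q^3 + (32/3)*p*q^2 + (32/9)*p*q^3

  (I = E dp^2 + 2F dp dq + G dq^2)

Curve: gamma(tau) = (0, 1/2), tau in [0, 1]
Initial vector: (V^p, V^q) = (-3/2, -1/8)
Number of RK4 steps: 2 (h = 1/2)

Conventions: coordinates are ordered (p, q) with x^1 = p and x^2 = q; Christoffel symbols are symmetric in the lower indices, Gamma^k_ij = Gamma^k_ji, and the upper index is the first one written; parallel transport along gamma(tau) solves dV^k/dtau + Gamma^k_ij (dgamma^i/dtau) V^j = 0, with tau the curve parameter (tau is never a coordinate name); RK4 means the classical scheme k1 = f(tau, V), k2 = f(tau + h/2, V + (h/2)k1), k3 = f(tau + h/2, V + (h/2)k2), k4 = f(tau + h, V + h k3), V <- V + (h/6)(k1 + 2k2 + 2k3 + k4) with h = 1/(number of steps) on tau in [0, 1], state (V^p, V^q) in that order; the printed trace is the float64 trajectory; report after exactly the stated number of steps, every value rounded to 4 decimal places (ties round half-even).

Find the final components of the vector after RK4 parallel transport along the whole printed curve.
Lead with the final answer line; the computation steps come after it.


Answer: V^p = -1.5000, V^q = -0.1250

gamma'(tau) = (0, 0); f(tau, V)^k = -Gamma^k_ij(gamma(tau)) gamma'^i(tau) V^j; h = 1/2; intermediate values shown to 6 dp
curve data and Christoffel symbols at the stage parameters:
  tau = 0.000000: gamma = (0.000000, 0.500000), gamma' = (0.000000, 0.000000); Gamma_ppp = 0.000000, Gamma_ppq = 1.016949, Gamma_pqq = -1.525424, Gamma_qpp = 0.000000, Gamma_qpq = -1.016949, Gamma_qqq = 1.525424
  tau = 0.250000: gamma = (0.000000, 0.500000), gamma' = (0.000000, 0.000000); Gamma_ppp = 0.000000, Gamma_ppq = 1.016949, Gamma_pqq = -1.525424, Gamma_qpp = 0.000000, Gamma_qpq = -1.016949, Gamma_qqq = 1.525424
  tau = 0.500000: gamma = (0.000000, 0.500000), gamma' = (0.000000, 0.000000); Gamma_ppp = 0.000000, Gamma_ppq = 1.016949, Gamma_pqq = -1.525424, Gamma_qpp = 0.000000, Gamma_qpq = -1.016949, Gamma_qqq = 1.525424
  tau = 0.750000: gamma = (0.000000, 0.500000), gamma' = (0.000000, 0.000000); Gamma_ppp = 0.000000, Gamma_ppq = 1.016949, Gamma_pqq = -1.525424, Gamma_qpp = 0.000000, Gamma_qpq = -1.016949, Gamma_qqq = 1.525424
  tau = 1.000000: gamma = (0.000000, 0.500000), gamma' = (0.000000, 0.000000); Gamma_ppp = 0.000000, Gamma_ppq = 1.016949, Gamma_pqq = -1.525424, Gamma_qpp = 0.000000, Gamma_qpq = -1.016949, Gamma_qqq = 1.525424
step 0: V^p = -1.5000, V^q = -0.1250
step 1: k1 = (0.000000, 0.000000), k2 = (0.000000, 0.000000), k3 = (0.000000, 0.000000), k4 = (0.000000, 0.000000); V <- V + (h/6)(k1 + 2k2 + 2k3 + k4): V^p = -1.5000, V^q = -0.1250
step 2: k1 = (0.000000, 0.000000), k2 = (0.000000, 0.000000), k3 = (0.000000, 0.000000), k4 = (0.000000, 0.000000); V <- V + (h/6)(k1 + 2k2 + 2k3 + k4): V^p = -1.5000, V^q = -0.1250
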